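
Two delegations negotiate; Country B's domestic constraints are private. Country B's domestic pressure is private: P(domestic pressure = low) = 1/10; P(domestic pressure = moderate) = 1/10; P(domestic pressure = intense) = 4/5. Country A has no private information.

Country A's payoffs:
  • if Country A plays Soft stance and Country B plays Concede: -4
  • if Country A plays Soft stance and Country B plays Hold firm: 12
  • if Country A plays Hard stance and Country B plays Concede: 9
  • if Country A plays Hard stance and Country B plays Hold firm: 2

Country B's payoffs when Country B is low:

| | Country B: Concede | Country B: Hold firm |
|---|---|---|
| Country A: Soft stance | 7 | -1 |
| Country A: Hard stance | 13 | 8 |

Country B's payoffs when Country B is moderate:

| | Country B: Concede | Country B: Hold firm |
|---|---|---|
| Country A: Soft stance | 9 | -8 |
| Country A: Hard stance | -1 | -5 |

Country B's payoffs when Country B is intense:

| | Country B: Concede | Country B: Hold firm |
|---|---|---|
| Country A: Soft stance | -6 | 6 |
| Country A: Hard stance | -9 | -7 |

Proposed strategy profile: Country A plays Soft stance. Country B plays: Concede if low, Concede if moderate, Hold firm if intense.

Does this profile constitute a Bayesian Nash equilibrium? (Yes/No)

Country A plays Soft stance: E[Soft stance] = 1/10·(-4) + 1/10·(-4) + 4/5·(12) = 44/5; E[Hard stance] = 17/5. Best-responding. ✓
Country B (domestic pressure low), facing Soft stance: Concede gives 7, Hold firm gives -1. Proposed Concede is best. ✓
Country B (domestic pressure moderate), facing Soft stance: Concede gives 9, Hold firm gives -8. Proposed Concede is best. ✓
Country B (domestic pressure intense), facing Soft stance: Concede gives -6, Hold firm gives 6. Proposed Hold firm is best. ✓

Yes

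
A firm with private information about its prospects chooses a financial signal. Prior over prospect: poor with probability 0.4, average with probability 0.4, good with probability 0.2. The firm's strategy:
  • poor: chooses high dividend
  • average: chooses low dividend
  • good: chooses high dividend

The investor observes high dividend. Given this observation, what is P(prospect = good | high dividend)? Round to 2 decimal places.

0.33

Apply Bayes' rule using the sender's strategy as the likelihood.
P(high dividend) = 0.4·1 + 0.4·0 + 0.2·1 = 0.6
P(good | high dividend) = (0.2·1) / 0.6 = 0.2 / 0.6 = 0.333333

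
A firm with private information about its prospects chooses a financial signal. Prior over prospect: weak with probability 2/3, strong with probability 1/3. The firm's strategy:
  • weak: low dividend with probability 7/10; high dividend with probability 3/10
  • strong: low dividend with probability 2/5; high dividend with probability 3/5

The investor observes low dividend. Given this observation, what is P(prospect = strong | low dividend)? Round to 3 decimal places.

0.222

Apply Bayes' rule using the sender's strategy as the likelihood.
P(low dividend) = (2/3)·(7/10) + (1/3)·(2/5) = 3/5
P(strong | low dividend) = ((1/3)·(2/5)) / (3/5) = (2/15) / (3/5) = 2/9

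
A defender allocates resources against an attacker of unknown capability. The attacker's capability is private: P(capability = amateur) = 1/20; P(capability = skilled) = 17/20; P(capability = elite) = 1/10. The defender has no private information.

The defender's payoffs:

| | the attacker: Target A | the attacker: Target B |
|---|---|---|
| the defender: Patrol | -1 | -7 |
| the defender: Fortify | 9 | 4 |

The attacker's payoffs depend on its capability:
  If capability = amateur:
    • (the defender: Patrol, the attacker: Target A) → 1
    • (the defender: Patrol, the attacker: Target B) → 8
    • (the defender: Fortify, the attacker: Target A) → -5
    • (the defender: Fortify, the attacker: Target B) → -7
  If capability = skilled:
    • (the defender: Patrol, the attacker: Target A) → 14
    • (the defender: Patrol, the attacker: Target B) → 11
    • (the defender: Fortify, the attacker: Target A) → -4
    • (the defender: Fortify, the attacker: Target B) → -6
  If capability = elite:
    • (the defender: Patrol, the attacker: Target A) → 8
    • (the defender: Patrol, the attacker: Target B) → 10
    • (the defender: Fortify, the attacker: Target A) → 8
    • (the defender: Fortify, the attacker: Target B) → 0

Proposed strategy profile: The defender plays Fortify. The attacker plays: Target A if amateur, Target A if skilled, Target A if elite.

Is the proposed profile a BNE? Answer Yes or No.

Yes

A profile is a BNE iff every type of every player is best-responding given beliefs about the other side.
The defender plays Fortify: E[Fortify] = 1/20·(9) + 17/20·(9) + 1/10·(9) = 9; E[Patrol] = -1. Best-responding. ✓
The attacker (capability amateur), facing Fortify: Target A gives -5, Target B gives -7. Proposed Target A is best. ✓
The attacker (capability skilled), facing Fortify: Target A gives -4, Target B gives -6. Proposed Target A is best. ✓
The attacker (capability elite), facing Fortify: Target A gives 8, Target B gives 0. Proposed Target A is best. ✓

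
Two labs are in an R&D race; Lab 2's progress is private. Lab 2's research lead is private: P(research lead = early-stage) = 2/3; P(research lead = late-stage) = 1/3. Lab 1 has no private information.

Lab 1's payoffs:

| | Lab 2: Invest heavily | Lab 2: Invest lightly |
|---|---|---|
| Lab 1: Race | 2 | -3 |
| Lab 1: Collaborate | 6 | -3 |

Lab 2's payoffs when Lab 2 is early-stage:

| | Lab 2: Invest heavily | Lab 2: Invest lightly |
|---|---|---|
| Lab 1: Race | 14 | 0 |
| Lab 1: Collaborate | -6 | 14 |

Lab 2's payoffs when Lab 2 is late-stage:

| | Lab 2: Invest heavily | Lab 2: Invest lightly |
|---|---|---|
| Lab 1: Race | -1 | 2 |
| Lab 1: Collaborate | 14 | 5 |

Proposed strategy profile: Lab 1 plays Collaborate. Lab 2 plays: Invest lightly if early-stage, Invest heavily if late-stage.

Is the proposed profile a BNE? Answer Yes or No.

Yes

Lab 1 plays Collaborate: E[Collaborate] = 2/3·(-3) + 1/3·(6) = 0; E[Race] = -4/3. Best-responding. ✓
Lab 2 (research lead early-stage), facing Collaborate: Invest heavily gives -6, Invest lightly gives 14. Proposed Invest lightly is best. ✓
Lab 2 (research lead late-stage), facing Collaborate: Invest heavily gives 14, Invest lightly gives 5. Proposed Invest heavily is best. ✓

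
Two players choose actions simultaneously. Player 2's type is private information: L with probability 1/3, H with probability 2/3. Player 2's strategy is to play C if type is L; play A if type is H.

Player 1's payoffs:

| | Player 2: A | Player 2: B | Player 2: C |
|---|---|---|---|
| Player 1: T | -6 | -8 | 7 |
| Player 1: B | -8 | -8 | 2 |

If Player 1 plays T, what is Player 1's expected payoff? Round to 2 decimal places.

-1.67

E[T] = 1/3·7 + 2/3·(-6) = 7/3 + (-4) = -5/3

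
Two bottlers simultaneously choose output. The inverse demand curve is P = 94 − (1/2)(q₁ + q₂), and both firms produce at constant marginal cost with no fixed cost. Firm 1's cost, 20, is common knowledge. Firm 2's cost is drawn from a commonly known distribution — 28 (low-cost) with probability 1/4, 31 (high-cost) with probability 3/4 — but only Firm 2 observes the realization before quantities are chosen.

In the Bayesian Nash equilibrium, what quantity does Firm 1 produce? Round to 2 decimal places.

Firm 2 with cost c maximizes (94 − (1/2)(q₁+q₂) − c)·q₂, giving q₂(c) = (94 − c − (1/2)q₁).
E[c₂] = 1/4·28 + 3/4·31 = 30.25
Firm 1's FOC against E[q₂] yields q₁ = (94 − 2·20 + E[c₂])/(3/2) = (94 − 40 + 30.25)/(3/2) = 56.1667.

56.17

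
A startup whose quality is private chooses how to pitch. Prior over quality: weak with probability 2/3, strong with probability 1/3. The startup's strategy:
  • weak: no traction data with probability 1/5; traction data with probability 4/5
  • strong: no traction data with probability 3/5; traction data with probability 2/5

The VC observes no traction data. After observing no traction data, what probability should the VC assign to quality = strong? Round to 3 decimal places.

0.600

Apply Bayes' rule using the sender's strategy as the likelihood.
P(no traction data) = (2/3)·(1/5) + (1/3)·(3/5) = 1/3
P(strong | no traction data) = ((1/3)·(3/5)) / (1/3) = (1/5) / (1/3) = 3/5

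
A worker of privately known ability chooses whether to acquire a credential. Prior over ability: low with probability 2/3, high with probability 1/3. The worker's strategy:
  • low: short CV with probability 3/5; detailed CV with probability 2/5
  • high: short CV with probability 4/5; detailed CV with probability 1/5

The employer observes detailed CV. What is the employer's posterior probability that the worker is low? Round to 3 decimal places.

Apply Bayes' rule using the sender's strategy as the likelihood.
P(detailed CV) = (2/3)·(2/5) + (1/3)·(1/5) = 1/3
P(low | detailed CV) = ((2/3)·(2/5)) / (1/3) = (4/15) / (1/3) = 4/5

0.800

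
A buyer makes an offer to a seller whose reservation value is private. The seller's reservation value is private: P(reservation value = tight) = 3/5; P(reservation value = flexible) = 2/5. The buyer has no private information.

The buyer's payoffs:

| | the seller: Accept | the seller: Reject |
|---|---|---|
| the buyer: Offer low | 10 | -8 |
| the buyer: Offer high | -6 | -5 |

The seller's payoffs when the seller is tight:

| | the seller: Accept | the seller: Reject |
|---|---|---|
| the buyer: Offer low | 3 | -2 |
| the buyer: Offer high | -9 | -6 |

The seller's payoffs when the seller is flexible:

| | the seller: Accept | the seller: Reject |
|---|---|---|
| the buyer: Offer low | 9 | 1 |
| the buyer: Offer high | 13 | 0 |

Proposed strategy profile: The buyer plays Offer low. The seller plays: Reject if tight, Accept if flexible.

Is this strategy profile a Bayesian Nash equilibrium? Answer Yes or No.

The buyer plays Offer low: E[Offer low] = 3/5·(-8) + 2/5·(10) = -4/5; E[Offer high] = -27/5. Best-responding. ✓
The seller (reservation value tight), facing Offer low: Accept gives 3, Reject gives -2. Proposed Reject is not best — profitable deviation exists. ✗
The seller (reservation value flexible), facing Offer low: Accept gives 9, Reject gives 1. Proposed Accept is best. ✓

No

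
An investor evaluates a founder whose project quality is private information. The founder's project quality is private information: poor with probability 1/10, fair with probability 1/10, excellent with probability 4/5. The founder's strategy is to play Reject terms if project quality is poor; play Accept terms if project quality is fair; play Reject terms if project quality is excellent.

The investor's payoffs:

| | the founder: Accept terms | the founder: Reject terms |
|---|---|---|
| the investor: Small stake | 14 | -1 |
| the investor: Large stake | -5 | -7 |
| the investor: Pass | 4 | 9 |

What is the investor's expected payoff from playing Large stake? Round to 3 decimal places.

-6.800

E[Large stake] = 1/10·(-7) + 1/10·(-5) + 4/5·(-7) = (-7/10) + (-1/2) + (-28/5) = -34/5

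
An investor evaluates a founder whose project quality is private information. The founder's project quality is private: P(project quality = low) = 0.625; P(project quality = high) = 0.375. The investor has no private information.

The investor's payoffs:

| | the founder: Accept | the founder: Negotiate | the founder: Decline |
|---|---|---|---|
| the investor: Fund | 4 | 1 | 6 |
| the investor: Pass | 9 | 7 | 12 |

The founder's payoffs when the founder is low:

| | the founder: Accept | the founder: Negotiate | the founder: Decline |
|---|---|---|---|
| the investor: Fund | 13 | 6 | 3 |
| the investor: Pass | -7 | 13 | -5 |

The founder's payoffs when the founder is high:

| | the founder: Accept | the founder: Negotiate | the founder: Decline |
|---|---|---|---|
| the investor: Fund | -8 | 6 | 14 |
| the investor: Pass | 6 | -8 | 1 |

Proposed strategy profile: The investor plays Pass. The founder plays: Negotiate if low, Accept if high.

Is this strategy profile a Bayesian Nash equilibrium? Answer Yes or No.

Yes

The investor plays Pass: E[Pass] = 0.625·(7) + 0.375·(9) = 7.75; E[Fund] = 2.125. Best-responding. ✓
The founder (project quality low), facing Pass: Accept gives -7, Negotiate gives 13, Decline gives -5. Proposed Negotiate is best. ✓
The founder (project quality high), facing Pass: Accept gives 6, Negotiate gives -8, Decline gives 1. Proposed Accept is best. ✓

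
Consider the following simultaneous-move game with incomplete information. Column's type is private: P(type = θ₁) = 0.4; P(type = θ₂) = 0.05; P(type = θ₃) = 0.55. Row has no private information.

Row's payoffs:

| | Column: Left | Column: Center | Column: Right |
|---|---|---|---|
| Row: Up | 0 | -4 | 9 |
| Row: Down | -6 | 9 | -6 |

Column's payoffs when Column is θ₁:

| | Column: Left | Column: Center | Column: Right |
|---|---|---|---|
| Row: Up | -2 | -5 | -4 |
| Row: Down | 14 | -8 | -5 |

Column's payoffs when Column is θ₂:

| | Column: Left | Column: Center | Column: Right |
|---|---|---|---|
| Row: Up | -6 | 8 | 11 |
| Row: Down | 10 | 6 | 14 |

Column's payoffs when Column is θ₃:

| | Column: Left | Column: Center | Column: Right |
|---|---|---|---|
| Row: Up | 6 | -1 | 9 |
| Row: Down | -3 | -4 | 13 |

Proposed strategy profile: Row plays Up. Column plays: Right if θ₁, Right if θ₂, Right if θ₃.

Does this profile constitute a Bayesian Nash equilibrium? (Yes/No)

No

A profile is a BNE iff every type of every player is best-responding given beliefs about the other side.
Row plays Up: E[Up] = 0.4·(9) + 0.05·(9) + 0.55·(9) = 9; E[Down] = -6. Best-responding. ✓
Column (type θ₁), facing Up: Left gives -2, Center gives -5, Right gives -4. Proposed Right is not best — profitable deviation exists. ✗
Column (type θ₂), facing Up: Left gives -6, Center gives 8, Right gives 11. Proposed Right is best. ✓
Column (type θ₃), facing Up: Left gives 6, Center gives -1, Right gives 9. Proposed Right is best. ✓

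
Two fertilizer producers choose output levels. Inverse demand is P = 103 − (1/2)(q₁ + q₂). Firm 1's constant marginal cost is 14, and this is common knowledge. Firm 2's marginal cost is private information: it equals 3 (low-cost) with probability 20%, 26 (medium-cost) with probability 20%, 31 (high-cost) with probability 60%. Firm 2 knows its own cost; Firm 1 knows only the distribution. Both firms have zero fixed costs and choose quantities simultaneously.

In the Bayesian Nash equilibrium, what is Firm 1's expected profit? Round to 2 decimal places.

2195.64

Type-c best response for Firm 2: q₂(c) = (103 − c) − q₁/2.
Firm 1 maximizes expected profit; its first-order condition is 103 − q₁ − (1/2)E[q₂] − 14 = 0.
Substituting E[q₂] and solving: E[c₂] = 24.4, so q₁ = (103 − 2·14 + 24.4)/(3/2) = 66.2667.
E[P] = 103 − (1/2)·(q₁ + E[q₂]) = 47.1333; Firm 1's expected profit = (E[P] − 14)·q₁ = (47.1333 − 14)·66.2667 = 2195.64.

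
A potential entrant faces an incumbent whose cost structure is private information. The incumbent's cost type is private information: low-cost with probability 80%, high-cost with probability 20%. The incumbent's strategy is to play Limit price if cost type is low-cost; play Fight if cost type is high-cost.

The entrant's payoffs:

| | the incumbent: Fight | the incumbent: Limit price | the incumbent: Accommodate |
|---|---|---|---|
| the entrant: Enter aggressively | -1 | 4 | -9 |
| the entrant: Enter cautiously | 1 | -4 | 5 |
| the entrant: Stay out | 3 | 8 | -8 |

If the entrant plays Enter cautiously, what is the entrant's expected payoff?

Take the expectation over the incumbent's cost type, weighting each type's action by its prior probability.
E[Enter cautiously] = 0.8·(-4) + 0.2·1 = (-3.2) + 0.2 = -3

-3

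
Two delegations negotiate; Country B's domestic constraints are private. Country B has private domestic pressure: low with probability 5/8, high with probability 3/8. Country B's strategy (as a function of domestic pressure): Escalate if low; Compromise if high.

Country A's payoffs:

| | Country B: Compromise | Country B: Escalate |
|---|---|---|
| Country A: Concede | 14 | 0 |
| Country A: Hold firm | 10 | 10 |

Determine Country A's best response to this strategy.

Compute Country A's expected payoff for each action, taking the expectation over Country B's type.
E[Concede] = 5/8·(0) + 3/8·(14) = 21/4
E[Hold firm] = 5/8·(10) + 3/8·(10) = 10
Best response: Hold firm (10 is the largest).

Hold firm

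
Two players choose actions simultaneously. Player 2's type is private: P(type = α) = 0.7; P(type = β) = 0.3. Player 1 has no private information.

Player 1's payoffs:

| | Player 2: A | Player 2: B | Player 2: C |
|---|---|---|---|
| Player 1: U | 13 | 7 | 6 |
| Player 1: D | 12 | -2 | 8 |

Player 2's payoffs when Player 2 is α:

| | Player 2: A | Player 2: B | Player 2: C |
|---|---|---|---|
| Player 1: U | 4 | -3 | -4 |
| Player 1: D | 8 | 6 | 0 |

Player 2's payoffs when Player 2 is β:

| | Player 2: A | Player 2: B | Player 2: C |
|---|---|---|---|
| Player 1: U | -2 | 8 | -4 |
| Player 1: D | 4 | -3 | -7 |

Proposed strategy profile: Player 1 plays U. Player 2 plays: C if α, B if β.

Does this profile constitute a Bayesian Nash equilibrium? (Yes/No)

No

Player 1 plays U: E[U] = 0.7·(6) + 0.3·(7) = 6.3; E[D] = 5. Best-responding. ✓
Player 2 (type α), facing U: A gives 4, B gives -3, C gives -4. Proposed C is not best — profitable deviation exists. ✗
Player 2 (type β), facing U: A gives -2, B gives 8, C gives -4. Proposed B is best. ✓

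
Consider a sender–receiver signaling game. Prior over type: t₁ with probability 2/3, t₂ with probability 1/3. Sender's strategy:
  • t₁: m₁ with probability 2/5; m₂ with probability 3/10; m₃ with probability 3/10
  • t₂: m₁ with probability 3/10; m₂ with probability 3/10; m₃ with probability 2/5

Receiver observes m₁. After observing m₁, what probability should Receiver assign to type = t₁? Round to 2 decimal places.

P(m₁) = (2/3)·(2/5) + (1/3)·(3/10) = 11/30
P(t₁ | m₁) = ((2/3)·(2/5)) / (11/30) = (4/15) / (11/30) = 8/11

0.73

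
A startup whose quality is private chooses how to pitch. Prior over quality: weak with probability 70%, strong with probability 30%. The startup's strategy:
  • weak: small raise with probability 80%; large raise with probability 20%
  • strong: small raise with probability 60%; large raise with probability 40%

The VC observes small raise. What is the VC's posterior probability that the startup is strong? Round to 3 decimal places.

0.243

P(small raise) = 0.7·0.8 + 0.3·0.6 = 0.74
P(strong | small raise) = (0.3·0.6) / 0.74 = 0.18 / 0.74 = 0.243243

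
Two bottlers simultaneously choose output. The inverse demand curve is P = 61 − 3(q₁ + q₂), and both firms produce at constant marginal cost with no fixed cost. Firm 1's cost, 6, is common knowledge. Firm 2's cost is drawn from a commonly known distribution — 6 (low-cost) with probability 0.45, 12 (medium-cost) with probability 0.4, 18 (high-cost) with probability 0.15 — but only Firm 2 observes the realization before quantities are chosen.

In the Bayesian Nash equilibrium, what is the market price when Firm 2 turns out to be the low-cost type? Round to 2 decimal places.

23.63

Type-c best response for Firm 2: q₂(c) = (61 − c)/6 − q₁/2.
Firm 1 maximizes expected profit; its first-order condition is 61 − 6q₁ − 3E[q₂] − 6 = 0.
Substituting E[q₂] and solving: E[c₂] = 10.2, so q₁ = (61 − 2·6 + 10.2)/9 = 6.57778.
q₂(low-cost) = 5.87778, so P = 61 − 3·(6.57778 + 5.87778) = 23.6333.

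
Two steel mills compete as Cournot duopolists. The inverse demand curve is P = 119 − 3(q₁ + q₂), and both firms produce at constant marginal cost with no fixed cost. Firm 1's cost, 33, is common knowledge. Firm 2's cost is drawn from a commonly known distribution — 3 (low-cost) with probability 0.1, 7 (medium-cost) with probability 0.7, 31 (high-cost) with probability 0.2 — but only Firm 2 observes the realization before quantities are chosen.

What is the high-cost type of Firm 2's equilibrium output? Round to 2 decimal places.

Type-c best response for Firm 2: q₂(c) = (119 − c)/6 − q₁/2.
Firm 1 maximizes expected profit; its first-order condition is 119 − 6q₁ − 3E[q₂] − 33 = 0.
Substituting E[q₂] and solving: E[c₂] = 11.4, so q₁ = (119 − 2·33 + 11.4)/9 = 7.15556.
q₂(high-cost) = (119 − 31 − 3·7.15556)/6 = 11.0889.

11.09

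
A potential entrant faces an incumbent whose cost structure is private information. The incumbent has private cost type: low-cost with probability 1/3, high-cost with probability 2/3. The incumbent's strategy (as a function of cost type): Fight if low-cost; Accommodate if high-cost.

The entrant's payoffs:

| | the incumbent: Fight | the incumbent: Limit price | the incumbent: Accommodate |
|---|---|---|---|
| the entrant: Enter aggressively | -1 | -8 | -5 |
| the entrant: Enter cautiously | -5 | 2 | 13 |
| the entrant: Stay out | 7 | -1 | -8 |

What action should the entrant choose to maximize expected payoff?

Enter cautiously

E[Enter aggressively] = 1/3·(-1) + 2/3·(-5) = -11/3
E[Enter cautiously] = 1/3·(-5) + 2/3·(13) = 7
E[Stay out] = 1/3·(7) + 2/3·(-8) = -3
Best response: Enter cautiously (7 is the largest).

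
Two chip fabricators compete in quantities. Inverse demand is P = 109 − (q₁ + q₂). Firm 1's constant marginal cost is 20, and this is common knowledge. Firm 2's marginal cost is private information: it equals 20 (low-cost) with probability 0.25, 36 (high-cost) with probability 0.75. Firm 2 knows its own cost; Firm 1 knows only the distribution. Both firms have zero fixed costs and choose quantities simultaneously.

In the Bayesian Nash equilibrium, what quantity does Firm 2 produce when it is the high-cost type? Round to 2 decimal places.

Each type of Firm 2 best-responds to q₁; Firm 1 best-responds to the expected q₂ over Firm 2's types.
Firm 2 with cost c maximizes (109 − (q₁+q₂) − c)·q₂, giving q₂(c) = (109 − c − q₁)/2.
E[c₂] = 0.25·20 + 0.75·36 = 32
Firm 1's FOC against E[q₂] yields q₁ = (109 − 2·20 + E[c₂])/3 = (109 − 40 + 32)/3 = 33.6667.
q₂(high-cost) = (109 − 36 − 33.6667)/2 = 19.6667.

19.67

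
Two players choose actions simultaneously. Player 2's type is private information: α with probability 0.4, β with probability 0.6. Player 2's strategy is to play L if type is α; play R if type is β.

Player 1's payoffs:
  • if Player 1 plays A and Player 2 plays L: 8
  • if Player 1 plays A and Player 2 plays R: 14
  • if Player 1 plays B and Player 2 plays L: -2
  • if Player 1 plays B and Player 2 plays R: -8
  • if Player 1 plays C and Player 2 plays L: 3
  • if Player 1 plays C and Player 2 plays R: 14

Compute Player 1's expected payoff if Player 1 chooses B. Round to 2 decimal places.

-5.60

E[B] = 0.4·(-2) + 0.6·(-8) = (-0.8) + (-4.8) = -5.6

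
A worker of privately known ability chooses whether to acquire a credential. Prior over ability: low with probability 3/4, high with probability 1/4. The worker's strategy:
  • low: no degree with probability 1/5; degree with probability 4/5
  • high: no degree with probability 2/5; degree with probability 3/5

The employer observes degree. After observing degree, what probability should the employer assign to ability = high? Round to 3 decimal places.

P(degree) = (3/4)·(4/5) + (1/4)·(3/5) = 3/4
P(high | degree) = ((1/4)·(3/5)) / (3/4) = (3/20) / (3/4) = 1/5

0.200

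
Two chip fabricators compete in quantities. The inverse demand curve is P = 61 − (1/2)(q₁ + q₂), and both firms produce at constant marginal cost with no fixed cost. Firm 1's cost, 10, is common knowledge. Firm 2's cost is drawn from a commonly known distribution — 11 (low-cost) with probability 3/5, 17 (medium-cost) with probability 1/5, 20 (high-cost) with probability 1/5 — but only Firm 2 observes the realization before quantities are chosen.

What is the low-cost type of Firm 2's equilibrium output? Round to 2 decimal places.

Type-c best response for Firm 2: q₂(c) = (61 − c) − q₁/2.
Firm 1 maximizes expected profit; its first-order condition is 61 − q₁ − (1/2)E[q₂] − 10 = 0.
Substituting E[q₂] and solving: E[c₂] = 14, so q₁ = (61 − 2·10 + 14)/(3/2) = 36.6667.
q₂(low-cost) = (61 − 11 − (1/2)·36.6667) = 31.6667.

31.67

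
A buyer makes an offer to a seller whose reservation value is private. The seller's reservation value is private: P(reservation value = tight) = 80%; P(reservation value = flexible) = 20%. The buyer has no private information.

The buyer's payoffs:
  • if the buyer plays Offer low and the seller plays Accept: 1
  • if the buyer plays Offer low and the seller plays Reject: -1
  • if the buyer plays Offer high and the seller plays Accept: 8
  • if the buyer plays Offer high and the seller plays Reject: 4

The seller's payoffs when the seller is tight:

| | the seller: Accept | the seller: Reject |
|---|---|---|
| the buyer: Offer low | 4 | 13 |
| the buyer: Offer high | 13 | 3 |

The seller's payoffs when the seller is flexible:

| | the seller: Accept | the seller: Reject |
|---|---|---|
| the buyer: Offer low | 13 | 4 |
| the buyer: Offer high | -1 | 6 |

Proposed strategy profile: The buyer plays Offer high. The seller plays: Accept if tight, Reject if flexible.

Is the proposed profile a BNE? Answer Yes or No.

Yes

The buyer plays Offer high: E[Offer high] = 0.8·(8) + 0.2·(4) = 7.2; E[Offer low] = 0.6. Best-responding. ✓
The seller (reservation value tight), facing Offer high: Accept gives 13, Reject gives 3. Proposed Accept is best. ✓
The seller (reservation value flexible), facing Offer high: Accept gives -1, Reject gives 6. Proposed Reject is best. ✓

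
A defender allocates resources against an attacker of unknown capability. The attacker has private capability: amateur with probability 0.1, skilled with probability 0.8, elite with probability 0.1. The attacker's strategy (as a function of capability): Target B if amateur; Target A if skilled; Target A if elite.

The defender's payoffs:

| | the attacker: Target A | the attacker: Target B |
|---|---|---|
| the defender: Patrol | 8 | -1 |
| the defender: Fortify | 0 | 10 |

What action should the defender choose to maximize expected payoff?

Patrol

Compute the defender's expected payoff for each action, taking the expectation over the attacker's type.
E[Patrol] = 0.1·(-1) + 0.8·(8) + 0.1·(8) = 7.1
E[Fortify] = 0.1·(10) + 0.8·(0) + 0.1·(0) = 1
Best response: Patrol (7.1 is the largest).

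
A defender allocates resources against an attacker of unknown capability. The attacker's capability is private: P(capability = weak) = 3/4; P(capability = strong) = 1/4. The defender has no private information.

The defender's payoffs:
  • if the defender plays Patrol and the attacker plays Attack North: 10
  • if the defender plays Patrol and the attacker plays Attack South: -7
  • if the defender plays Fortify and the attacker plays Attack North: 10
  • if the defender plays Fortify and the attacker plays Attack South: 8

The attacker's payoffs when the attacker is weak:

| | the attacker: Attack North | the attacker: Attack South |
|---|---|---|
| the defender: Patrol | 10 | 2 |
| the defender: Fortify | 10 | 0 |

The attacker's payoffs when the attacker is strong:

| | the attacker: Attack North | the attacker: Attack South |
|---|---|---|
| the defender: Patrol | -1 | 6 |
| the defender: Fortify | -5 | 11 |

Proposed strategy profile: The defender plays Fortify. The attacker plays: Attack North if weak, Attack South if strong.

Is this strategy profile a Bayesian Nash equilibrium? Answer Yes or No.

Yes

The defender plays Fortify: E[Fortify] = 3/4·(10) + 1/4·(8) = 19/2; E[Patrol] = 23/4. Best-responding. ✓
The attacker (capability weak), facing Fortify: Attack North gives 10, Attack South gives 0. Proposed Attack North is best. ✓
The attacker (capability strong), facing Fortify: Attack North gives -5, Attack South gives 11. Proposed Attack South is best. ✓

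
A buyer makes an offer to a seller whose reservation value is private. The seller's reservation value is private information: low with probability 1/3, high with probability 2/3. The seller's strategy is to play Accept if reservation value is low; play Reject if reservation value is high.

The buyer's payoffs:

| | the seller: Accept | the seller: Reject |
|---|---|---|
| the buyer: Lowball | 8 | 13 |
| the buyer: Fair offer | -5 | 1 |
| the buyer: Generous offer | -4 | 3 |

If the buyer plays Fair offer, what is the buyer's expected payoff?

Take the expectation over the seller's reservation value, weighting each type's action by its prior probability.
E[Fair offer] = 1/3·(-5) + 2/3·1 = (-5/3) + 2/3 = -1

-1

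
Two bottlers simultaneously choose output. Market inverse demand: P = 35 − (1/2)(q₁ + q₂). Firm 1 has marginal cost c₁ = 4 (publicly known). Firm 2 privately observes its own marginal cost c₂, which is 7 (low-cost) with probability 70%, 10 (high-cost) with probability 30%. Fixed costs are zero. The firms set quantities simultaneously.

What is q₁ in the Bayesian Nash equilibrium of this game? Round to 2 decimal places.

Type-c best response for Firm 2: q₂(c) = (35 − c) − q₁/2.
Firm 1 maximizes expected profit; its first-order condition is 35 − q₁ − (1/2)E[q₂] − 4 = 0.
Substituting E[q₂] and solving: E[c₂] = 7.9, so q₁ = (35 − 2·4 + 7.9)/(3/2) = 23.2667.

23.27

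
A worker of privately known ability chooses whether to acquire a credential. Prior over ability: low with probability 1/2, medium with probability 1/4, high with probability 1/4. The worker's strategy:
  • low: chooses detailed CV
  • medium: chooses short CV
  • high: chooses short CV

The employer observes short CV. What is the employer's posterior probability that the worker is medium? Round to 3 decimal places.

P(short CV) = (1/2)·0 + (1/4)·1 + (1/4)·1 = 1/2
P(medium | short CV) = ((1/4)·1) / (1/2) = (1/4) / (1/2) = 1/2

0.500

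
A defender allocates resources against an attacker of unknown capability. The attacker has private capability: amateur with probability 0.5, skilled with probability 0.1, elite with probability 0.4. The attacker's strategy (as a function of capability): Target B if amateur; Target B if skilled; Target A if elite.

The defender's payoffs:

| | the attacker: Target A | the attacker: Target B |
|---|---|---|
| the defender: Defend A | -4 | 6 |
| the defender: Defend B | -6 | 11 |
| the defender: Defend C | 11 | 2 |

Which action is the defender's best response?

Defend C

Compute the defender's expected payoff for each action, taking the expectation over the attacker's type.
E[Defend A] = 0.5·(6) + 0.1·(6) + 0.4·(-4) = 2
E[Defend B] = 0.5·(11) + 0.1·(11) + 0.4·(-6) = 4.2
E[Defend C] = 0.5·(2) + 0.1·(2) + 0.4·(11) = 5.6
Best response: Defend C (5.6 is the largest).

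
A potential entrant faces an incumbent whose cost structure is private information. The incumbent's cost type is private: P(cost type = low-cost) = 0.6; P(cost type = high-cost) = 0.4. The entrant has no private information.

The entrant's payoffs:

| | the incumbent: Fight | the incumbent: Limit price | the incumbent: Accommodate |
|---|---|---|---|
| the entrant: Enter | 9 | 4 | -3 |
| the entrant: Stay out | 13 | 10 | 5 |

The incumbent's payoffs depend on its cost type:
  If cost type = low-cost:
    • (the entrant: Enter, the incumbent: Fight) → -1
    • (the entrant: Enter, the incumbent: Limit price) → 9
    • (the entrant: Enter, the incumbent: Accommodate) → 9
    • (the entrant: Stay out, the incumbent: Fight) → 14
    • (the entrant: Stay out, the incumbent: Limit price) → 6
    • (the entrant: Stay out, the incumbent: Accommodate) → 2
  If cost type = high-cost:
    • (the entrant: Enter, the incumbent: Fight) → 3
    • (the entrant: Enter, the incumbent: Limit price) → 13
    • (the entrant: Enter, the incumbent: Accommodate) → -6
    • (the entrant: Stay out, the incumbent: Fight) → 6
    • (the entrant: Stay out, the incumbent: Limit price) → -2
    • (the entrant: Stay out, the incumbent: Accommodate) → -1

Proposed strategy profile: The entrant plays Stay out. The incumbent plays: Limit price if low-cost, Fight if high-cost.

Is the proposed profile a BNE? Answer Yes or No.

No

The entrant plays Stay out: E[Stay out] = 0.6·(10) + 0.4·(13) = 11.2; E[Enter] = 6. Best-responding. ✓
The incumbent (cost type low-cost), facing Stay out: Fight gives 14, Limit price gives 6, Accommodate gives 2. Proposed Limit price is not best — profitable deviation exists. ✗
The incumbent (cost type high-cost), facing Stay out: Fight gives 6, Limit price gives -2, Accommodate gives -1. Proposed Fight is best. ✓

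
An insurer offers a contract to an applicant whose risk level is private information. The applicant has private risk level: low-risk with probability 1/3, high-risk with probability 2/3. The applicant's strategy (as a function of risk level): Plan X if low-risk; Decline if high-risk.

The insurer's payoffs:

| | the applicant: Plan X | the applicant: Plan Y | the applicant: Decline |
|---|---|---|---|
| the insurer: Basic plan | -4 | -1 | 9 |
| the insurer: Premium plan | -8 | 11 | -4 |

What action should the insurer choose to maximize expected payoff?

E[Basic plan] = 1/3·(-4) + 2/3·(9) = 14/3
E[Premium plan] = 1/3·(-8) + 2/3·(-4) = -16/3
Best response: Basic plan (14/3 is the largest).

Basic plan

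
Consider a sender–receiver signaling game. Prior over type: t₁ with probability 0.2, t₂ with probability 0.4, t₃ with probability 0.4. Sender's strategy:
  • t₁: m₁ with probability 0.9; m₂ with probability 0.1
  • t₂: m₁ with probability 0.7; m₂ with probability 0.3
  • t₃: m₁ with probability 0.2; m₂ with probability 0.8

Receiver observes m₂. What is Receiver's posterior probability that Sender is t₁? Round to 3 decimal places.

0.043

P(m₂) = 0.2·0.1 + 0.4·0.3 + 0.4·0.8 = 0.46
P(t₁ | m₂) = (0.2·0.1) / 0.46 = 0.02 / 0.46 = 0.0434783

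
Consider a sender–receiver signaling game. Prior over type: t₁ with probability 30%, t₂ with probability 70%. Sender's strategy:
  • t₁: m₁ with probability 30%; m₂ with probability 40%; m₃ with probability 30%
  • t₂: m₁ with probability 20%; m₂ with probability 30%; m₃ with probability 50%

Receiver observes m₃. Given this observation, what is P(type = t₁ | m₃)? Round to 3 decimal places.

0.205

Apply Bayes' rule using the sender's strategy as the likelihood.
P(m₃) = 0.3·0.3 + 0.7·0.5 = 0.44
P(t₁ | m₃) = (0.3·0.3) / 0.44 = 0.09 / 0.44 = 0.204545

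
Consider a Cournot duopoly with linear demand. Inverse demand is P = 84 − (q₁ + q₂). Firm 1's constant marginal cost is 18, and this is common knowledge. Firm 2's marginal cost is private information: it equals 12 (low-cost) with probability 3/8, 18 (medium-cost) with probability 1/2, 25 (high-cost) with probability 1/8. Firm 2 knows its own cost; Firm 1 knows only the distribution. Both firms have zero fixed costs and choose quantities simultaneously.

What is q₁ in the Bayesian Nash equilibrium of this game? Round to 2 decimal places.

21.54

Each type of Firm 2 best-responds to q₁; Firm 1 best-responds to the expected q₂ over Firm 2's types.
Firm 2 with cost c maximizes (84 − (q₁+q₂) − c)·q₂, giving q₂(c) = (84 − c − q₁)/2.
E[c₂] = 3/8·12 + 1/2·18 + 1/8·25 = 16.625
Firm 1's FOC against E[q₂] yields q₁ = (84 − 2·18 + E[c₂])/3 = (84 − 36 + 16.625)/3 = 21.5417.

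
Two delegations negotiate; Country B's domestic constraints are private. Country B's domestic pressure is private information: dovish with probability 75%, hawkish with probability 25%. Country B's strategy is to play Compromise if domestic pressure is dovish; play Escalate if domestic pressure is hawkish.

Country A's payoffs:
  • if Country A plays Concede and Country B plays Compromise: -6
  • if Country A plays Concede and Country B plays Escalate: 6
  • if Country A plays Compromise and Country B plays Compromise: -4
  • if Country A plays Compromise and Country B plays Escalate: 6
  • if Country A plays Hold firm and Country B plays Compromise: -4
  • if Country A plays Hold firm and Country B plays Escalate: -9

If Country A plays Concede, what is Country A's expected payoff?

-3

E[Concede] = 0.75·(-6) + 0.25·6 = (-4.5) + 1.5 = -3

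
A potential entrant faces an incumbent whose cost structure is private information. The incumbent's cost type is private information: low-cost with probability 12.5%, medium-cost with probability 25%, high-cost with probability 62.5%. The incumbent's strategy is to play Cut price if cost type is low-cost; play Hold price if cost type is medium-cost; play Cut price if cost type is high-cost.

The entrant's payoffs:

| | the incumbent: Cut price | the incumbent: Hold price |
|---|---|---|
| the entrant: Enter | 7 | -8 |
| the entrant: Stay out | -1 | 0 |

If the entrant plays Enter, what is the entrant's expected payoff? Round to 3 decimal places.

E[Enter] = 0.125·7 + 0.25·(-8) + 0.625·7 = 0.875 + (-2) + 4.375 = 3.25

3.250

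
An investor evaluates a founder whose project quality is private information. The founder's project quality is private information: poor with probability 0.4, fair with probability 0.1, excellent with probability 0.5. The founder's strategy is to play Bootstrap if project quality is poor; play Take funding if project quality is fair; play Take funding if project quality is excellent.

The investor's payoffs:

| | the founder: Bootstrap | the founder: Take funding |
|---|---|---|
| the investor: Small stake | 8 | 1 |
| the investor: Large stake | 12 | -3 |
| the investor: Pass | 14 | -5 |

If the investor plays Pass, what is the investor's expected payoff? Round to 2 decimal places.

2.60

Take the expectation over the founder's project quality, weighting each type's action by its prior probability.
E[Pass] = 0.4·14 + 0.1·(-5) + 0.5·(-5) = 5.6 + (-0.5) + (-2.5) = 2.6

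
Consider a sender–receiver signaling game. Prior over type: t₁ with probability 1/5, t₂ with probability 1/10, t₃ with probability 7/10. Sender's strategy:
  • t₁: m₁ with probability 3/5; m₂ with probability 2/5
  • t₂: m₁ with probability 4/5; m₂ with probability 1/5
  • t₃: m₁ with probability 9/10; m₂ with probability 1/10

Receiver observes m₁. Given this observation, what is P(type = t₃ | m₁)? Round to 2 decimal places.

0.76

Apply Bayes' rule using the sender's strategy as the likelihood.
P(m₁) = (1/5)·(3/5) + (1/10)·(4/5) + (7/10)·(9/10) = 83/100
P(t₃ | m₁) = ((7/10)·(9/10)) / (83/100) = (63/100) / (83/100) = 63/83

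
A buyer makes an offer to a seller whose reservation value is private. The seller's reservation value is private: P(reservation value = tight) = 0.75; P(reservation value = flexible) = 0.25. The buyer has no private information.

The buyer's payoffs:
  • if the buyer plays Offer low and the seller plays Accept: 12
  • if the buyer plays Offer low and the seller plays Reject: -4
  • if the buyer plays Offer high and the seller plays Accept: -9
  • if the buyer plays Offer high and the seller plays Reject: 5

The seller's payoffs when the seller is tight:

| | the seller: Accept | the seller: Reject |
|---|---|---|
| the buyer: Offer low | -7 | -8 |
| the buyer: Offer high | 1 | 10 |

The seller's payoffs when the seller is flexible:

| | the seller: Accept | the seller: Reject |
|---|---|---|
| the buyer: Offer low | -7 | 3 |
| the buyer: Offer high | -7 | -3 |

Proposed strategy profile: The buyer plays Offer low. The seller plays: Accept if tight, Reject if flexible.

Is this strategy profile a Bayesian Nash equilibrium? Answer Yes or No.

Yes

The buyer plays Offer low: E[Offer low] = 0.75·(12) + 0.25·(-4) = 8; E[Offer high] = -5.5. Best-responding. ✓
The seller (reservation value tight), facing Offer low: Accept gives -7, Reject gives -8. Proposed Accept is best. ✓
The seller (reservation value flexible), facing Offer low: Accept gives -7, Reject gives 3. Proposed Reject is best. ✓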